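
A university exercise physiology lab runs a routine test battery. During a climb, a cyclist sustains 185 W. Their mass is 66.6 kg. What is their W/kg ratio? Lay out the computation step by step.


Power-to-weight = 185 W / 66.6 kg
= 2.778 W/kg

2.778 W/kg


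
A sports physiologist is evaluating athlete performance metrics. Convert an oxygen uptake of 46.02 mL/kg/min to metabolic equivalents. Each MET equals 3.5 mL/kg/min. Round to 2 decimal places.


One MET = 3.5 mL/kg/min
Number of METs = 46.02 / 3.5
= 13.15 METs

13.15 METs


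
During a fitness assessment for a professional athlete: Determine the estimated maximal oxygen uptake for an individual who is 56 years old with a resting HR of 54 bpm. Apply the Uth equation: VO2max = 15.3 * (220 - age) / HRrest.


HRmax = 220 - 56 = 164
VO2max = 15.3 * (164 / 54)
= 15.3 * 3.037
= 46.47 mL/kg/min

46.47 mL/kg/min


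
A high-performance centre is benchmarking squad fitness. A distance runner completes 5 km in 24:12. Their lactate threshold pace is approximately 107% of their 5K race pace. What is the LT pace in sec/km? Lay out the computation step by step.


Convert to seconds: 24 min 12 s = 1452 s
Pace per km = 1452 / 5 = 290.4 s/km
LT pace = 290.4 * 1.07 = 310.73 s/km

310.73 s/km


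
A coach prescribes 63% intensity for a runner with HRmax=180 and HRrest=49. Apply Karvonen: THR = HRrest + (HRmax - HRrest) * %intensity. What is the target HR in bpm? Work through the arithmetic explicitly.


Heart rate reserve = 180 - 49 = 131
Intensity fraction = 63 / 100 = 0.63
THR = 49 + 131 * 0.63 = 131.53 bpm

131.53 bpm


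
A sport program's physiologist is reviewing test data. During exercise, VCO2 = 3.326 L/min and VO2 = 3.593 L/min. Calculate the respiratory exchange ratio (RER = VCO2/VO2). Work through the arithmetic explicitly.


RER = VCO2 / VO2
= 3.326 / 3.593
= 0.9257

0.9257


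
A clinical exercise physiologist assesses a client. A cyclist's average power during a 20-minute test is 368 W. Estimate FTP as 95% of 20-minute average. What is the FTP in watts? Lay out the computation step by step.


FTP = 20-min power * 0.95
= 368 * 0.95
= 349.6 W

349.6 W


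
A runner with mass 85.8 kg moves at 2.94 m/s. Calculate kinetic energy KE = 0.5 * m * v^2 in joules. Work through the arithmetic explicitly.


v^2 = 2.94^2 = 8.6436
KE = 0.5 * 85.8 * 8.6436
= 370.81 J

370.81 J


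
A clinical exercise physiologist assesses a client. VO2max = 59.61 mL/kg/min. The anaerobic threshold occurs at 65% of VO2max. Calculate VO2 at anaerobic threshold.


AT fraction = 65 / 100 = 0.65
AT VO2 = 59.61 * 0.65
= 38.75 mL/kg/min

38.75 mL/kg/min


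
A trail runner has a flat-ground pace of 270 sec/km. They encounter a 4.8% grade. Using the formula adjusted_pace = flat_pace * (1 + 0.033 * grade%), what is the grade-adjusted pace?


Grade factor = 1 + 0.033 * 4.8 = 1.1584
Adjusted = 270 * 1.1584 = 312.77 sec/km

312.77 s/km


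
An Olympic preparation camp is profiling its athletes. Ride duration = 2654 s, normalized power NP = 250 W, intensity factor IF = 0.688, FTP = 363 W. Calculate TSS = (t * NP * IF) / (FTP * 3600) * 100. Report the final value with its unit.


Numerator = 2654 * 250 * 0.688 = 456488.0
Denominator = 363 * 3600 = 1306800
TSS = 456488.0 / 1306800 * 100
= 34.93

34.93 TSS


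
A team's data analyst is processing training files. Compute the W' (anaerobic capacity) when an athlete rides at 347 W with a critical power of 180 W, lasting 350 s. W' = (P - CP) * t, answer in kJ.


Above-CP power = 167 W
Duration = 350 s
W' = 167 * 350 = 58450 J
Convert: 58450 / 1000 = 58.45 kJ

58.45 kJ


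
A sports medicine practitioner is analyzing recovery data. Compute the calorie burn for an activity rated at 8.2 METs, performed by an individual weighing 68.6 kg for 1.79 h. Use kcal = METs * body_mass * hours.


Product of METs and mass = 8.2 * 68.6 = 562.52
Total kcal = 562.52 * 1.79 = 1006.91 kcal

1006.91 kcal


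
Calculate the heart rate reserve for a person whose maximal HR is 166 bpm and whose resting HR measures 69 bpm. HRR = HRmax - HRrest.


HRmax = 166 bpm
HRrest = 69 bpm
HRR = 166 - 69 = 97 bpm

97 bpm


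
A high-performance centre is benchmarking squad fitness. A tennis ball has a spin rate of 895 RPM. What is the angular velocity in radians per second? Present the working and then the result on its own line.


Convert RPM to rad/s: multiply by 2*pi and divide by 60
omega = 895 * 2 * pi / 60
= 93.724 rad/s

93.724 rad/s


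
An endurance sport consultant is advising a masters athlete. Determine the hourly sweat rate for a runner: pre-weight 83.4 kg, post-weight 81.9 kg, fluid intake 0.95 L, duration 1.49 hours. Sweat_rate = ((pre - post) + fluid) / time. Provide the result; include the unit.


Mass lost = 83.4 - 81.9 = 1.5 kg
Add fluid consumed: 1.5 + 0.95 = 2.45 L total sweat
Sweat rate = 2.45 / 1.49 = 1.644 L/h

1.644 L/h


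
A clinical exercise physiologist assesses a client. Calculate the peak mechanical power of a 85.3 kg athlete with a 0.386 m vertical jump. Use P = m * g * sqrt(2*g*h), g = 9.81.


First, sqrt(2gh) = sqrt(2 * 9.81 * 0.386)
= sqrt(7.57332) = 2.751967 m/s
Power = 85.3 * 9.81 * 2.751967 = 2302.83 W

2302.83 W


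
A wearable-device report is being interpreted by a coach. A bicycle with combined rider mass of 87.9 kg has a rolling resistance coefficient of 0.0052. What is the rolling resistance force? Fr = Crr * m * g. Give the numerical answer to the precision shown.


Fr = 0.0052 * 87.9 * 9.81
= 0.45708 * 9.81
= 4.484 N

4.484 N


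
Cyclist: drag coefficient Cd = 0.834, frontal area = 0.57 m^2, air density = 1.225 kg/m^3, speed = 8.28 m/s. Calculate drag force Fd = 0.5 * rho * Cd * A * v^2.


v^2 = 8.28^2 = 68.5584
Fd = 0.5 * 1.225 * 0.834 * 0.57 * 68.5584
= 19.962 N

19.962 N


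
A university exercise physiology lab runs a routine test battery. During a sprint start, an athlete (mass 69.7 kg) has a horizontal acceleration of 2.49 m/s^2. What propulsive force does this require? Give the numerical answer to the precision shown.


Propulsive force = mass * acceleration
= 69.7 kg * 2.49 m/s^2
= 173.55 N

173.55 N


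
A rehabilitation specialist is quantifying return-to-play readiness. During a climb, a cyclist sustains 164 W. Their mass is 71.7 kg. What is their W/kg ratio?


Power-to-weight = 164 W / 71.7 kg
= 2.287 W/kg

2.287 W/kg


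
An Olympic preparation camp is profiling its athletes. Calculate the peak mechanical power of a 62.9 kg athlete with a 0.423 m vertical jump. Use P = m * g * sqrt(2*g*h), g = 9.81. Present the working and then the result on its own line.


First, sqrt(2gh) = sqrt(2 * 9.81 * 0.423)
= sqrt(8.29926) = 2.880844 m/s
Power = 62.9 * 9.81 * 2.880844 = 1777.62 W

1777.62 W


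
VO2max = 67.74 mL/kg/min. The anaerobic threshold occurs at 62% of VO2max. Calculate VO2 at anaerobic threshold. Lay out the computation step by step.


AT fraction = 62 / 100 = 0.62
AT VO2 = 67.74 * 0.62
= 42.0 mL/kg/min

42.0 mL/kg/min


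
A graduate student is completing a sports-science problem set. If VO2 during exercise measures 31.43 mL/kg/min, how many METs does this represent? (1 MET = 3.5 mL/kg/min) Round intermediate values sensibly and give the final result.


METs = VO2 / 3.5 = 31.43 / 3.5 = 8.98

8.98 METs


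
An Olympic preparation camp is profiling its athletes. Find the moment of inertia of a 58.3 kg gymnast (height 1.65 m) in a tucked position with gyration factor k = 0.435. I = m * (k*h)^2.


Radius of gyration = 0.435 * 1.65 = 0.71775 m
I = 58.3 * 0.71775^2
= 58.3 * 0.515165
= 30.034 kg*m^2

30.034 kg*m^2


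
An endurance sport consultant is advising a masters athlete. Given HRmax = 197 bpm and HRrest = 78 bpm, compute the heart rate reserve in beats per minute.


Heart rate reserve = maximum HR minus resting HR
HRR = 197 - 78 = 119 bpm

119 bpm


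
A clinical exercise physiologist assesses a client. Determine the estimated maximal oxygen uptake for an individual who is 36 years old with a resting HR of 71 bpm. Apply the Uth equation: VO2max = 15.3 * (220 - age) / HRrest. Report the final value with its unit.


HRmax = 220 - 36 = 184
VO2max = 15.3 * (184 / 71)
= 15.3 * 2.5915
= 39.65 mL/kg/min

39.65 mL/kg/min


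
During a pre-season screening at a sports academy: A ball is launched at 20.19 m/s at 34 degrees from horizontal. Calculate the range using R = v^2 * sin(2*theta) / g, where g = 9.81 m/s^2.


sin(2 * 34) = sin(68) = 0.927184
v^2 = 20.19^2 = 407.6361
R = 407.6361 * 0.927184 / 9.81
= 38.527 m

38.527 m


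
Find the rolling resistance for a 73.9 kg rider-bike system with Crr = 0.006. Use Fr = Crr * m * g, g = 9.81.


m * g = 73.9 * 9.81 = 724.959 N
Fr = 0.006 * 724.959 = 4.35 N

4.35 N


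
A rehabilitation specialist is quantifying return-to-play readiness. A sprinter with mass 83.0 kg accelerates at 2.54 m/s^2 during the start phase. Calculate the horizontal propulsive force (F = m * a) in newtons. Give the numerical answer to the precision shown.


F = m * a
= 83.0 * 2.54
= 210.82 N

210.82 N


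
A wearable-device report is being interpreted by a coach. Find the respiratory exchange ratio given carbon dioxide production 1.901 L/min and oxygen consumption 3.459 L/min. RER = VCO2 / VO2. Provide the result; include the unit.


VCO2 = 1.901 L/min
VO2 = 3.459 L/min
RER = 1.901 / 3.459 = 0.5496

0.5496


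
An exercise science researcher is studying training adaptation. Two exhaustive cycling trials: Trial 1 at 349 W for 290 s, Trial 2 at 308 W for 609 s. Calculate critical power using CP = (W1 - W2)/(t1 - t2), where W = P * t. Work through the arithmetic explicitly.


W1 = 349 * 290 = 101210 J
W2 = 308 * 609 = 187572 J
CP = (101210 - 187572) / (290 - 609)
= -86362 / -319
= 270.73 W

270.73 W


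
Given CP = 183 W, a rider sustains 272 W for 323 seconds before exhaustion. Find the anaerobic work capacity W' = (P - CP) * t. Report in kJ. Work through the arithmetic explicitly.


Excess power = 272 - 183 = 89 W
Work above CP = 89 * 323 = 28747 J
W' = 28.747 kJ

28.747 kJ


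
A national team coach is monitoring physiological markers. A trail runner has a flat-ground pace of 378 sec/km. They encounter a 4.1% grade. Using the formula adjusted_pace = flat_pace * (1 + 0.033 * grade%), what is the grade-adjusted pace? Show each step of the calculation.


Grade factor = 1 + 0.033 * 4.1 = 1.1353
Adjusted = 378 * 1.1353 = 429.14 sec/km

429.14 s/km


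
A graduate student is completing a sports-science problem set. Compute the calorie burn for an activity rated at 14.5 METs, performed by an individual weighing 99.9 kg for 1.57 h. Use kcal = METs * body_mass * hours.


Product of METs and mass = 14.5 * 99.9 = 1448.55
Total kcal = 1448.55 * 1.57 = 2274.22 kcal

2274.22 kcal


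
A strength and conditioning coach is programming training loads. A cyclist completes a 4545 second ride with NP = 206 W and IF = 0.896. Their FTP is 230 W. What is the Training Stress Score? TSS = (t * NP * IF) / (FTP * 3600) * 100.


t * NP * IF = 4545 * 206 * 0.896 = 838897.92
FTP * 3600 = 828000
TSS = (838897.92 / 828000) * 100 = 101.32

101.32 TSS


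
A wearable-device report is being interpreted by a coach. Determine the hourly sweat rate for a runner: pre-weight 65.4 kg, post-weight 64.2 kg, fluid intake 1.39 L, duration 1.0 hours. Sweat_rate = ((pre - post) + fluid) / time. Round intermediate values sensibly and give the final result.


Mass lost = 65.4 - 64.2 = 1.2 kg
Add fluid consumed: 1.2 + 1.39 = 2.59 L total sweat
Sweat rate = 2.59 / 1.0 = 2.59 L/h

2.59 L/h


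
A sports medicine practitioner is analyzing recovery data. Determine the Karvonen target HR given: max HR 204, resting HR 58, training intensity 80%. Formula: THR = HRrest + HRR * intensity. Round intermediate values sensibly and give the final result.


HRR = HRmax - HRrest = 204 - 58 = 146
THR = 58 + 146 * 0.8
= 174.8 bpm

174.8 bpm


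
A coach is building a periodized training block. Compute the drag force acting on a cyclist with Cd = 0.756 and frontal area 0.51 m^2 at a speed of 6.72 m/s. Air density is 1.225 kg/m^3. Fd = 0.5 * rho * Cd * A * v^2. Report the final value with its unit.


Step 1: v^2 = 45.1584
Step 2: Fd = 0.5 * 1.225 * 0.756 * 0.51 * 45.1584
= 10.664 N

10.664 N


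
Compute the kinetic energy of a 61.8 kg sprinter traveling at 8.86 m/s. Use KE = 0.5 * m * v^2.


Velocity squared = 78.4996
KE = 0.5 * 61.8 * 78.4996 = 2425.64 J

2425.64 J


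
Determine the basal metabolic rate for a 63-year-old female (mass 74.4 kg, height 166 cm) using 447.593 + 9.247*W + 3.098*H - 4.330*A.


BMR = 447.593 + 9.247*74.4 + 3.098*166 - 4.330*63
= 1377.05 kcal/day

1377.05 kcal/day


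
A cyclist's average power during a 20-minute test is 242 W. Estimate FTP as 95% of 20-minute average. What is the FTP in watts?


FTP = 20-min power * 0.95
= 242 * 0.95
= 229.9 W

229.9 W


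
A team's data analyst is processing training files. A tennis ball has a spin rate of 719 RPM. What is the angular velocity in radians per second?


Convert RPM to rad/s: multiply by 2*pi and divide by 60
omega = 719 * 2 * pi / 60
= 75.294 rad/s

75.294 rad/s


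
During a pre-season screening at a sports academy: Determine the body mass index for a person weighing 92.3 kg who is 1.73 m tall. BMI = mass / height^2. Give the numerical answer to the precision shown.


BMI = mass / height^2
= 92.3 / 1.73^2
= 92.3 / 2.9929
= 30.84 kg/m^2

30.84 kg/m^2


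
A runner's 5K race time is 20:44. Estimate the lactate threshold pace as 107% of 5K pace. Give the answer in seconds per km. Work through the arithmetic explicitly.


Total race time = 20*60 + 44 = 1244 seconds
5K pace = 1244 / 5 = 248.8 sec/km
LT pace = 248.8 * 1.07 = 266.22 sec/km

266.22 s/km


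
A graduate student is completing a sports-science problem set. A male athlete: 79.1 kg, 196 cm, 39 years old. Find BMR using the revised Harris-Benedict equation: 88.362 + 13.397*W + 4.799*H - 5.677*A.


Intercept = 88.362
Weight contribution = 13.397 * 79.1 = 1059.7027
Height contribution = 4.799 * 196 = 940.604
Age contribution = 5.677 * 39 = 221.403
BMR = 88.362 + 1059.7027 + 940.604 - 221.403
= 1867.27 kcal/day

1867.27 kcal/day


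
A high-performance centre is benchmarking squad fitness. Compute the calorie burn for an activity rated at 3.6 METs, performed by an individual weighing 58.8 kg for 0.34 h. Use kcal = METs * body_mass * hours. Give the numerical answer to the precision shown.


Product of METs and mass = 3.6 * 58.8 = 211.68
Total kcal = 211.68 * 0.34 = 71.97 kcal

71.97 kcal


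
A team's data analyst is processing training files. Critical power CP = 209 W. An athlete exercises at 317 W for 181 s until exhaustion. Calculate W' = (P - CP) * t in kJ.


P - CP = 317 - 209 = 108 W
W' = 108 * 181 = 19548 J
= 19548 / 1000 = 19.548 kJ

19.548 kJ


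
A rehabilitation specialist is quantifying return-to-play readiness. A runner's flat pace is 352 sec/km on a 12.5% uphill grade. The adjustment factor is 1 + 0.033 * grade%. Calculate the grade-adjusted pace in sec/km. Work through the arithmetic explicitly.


Factor = 1 + 0.033 * 12.5 = 1.4125
Adjusted pace = 352 * 1.4125
= 497.2 sec/km

497.2 s/km


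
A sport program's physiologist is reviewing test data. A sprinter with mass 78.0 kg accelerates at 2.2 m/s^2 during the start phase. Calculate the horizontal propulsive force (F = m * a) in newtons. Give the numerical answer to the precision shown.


F = m * a
= 78.0 * 2.2
= 171.6 N

171.6 N


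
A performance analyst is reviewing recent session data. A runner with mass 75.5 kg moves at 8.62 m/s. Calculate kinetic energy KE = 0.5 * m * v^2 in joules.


v^2 = 8.62^2 = 74.3044
KE = 0.5 * 75.5 * 74.3044
= 2804.99 J

2804.99 J


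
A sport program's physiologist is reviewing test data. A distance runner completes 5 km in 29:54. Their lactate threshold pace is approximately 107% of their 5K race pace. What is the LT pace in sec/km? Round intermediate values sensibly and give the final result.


Convert to seconds: 29 min 54 s = 1794 s
Pace per km = 1794 / 5 = 358.8 s/km
LT pace = 358.8 * 1.07 = 383.92 s/km

383.92 s/km


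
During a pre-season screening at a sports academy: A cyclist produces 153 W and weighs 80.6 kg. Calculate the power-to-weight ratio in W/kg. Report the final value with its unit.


P/W = power / mass
= 153 / 80.6
= 1.898 W/kg

1.898 W/kg


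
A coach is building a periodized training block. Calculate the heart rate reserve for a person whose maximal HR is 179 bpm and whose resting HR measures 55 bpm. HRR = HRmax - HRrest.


HRmax = 179 bpm
HRrest = 55 bpm
HRR = 179 - 55 = 124 bpm

124 bpm


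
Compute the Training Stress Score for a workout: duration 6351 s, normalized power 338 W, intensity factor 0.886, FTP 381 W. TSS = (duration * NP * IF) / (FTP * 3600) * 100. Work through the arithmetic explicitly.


Product = 6351 * 338 * 0.886 = 1901921.268
Base = 381 * 3600 = 1371600
TSS = 1901921.268 / 1371600 * 100 = 138.66

138.66 TSS


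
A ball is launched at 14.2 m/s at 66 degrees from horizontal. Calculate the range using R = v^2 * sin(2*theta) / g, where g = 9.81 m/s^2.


sin(2 * 66) = sin(132) = 0.743145
v^2 = 14.2^2 = 201.64
R = 201.64 * 0.743145 / 9.81
= 15.275 m

15.275 m


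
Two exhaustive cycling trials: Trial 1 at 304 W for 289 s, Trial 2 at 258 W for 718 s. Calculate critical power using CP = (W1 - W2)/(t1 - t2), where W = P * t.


W1 = 304 * 289 = 87856 J
W2 = 258 * 718 = 185244 J
CP = (87856 - 185244) / (289 - 718)
= -97388 / -429
= 227.01 W

227.01 W


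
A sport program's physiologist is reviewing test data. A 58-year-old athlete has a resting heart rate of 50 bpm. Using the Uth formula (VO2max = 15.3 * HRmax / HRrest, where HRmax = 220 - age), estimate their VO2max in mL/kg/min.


HRmax = 220 - 58 = 162 bpm
Ratio = HRmax / HRrest = 162 / 50 = 3.24
VO2max = 15.3 * 3.24 = 49.57 mL/kg/min

49.57 mL/kg/min


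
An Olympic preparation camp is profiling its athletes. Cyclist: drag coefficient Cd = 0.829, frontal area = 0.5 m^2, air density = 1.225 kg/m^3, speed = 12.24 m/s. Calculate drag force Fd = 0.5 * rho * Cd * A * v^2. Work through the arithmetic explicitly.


v^2 = 12.24^2 = 149.8176
Fd = 0.5 * 1.225 * 0.829 * 0.5 * 149.8176
= 38.036 N

38.036 N


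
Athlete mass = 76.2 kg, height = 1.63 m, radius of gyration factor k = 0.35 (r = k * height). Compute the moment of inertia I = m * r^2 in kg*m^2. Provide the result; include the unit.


r = k * height = 0.35 * 1.63 = 0.5705 m
r^2 = 0.5705^2 = 0.32547
I = 76.2 * 0.32547 = 24.801 kg*m^2

24.801 kg*m^2


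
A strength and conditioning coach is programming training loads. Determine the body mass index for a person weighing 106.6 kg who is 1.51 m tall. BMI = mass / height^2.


BMI = mass / height^2
= 106.6 / 1.51^2
= 106.6 / 2.2801
= 46.75 kg/m^2

46.75 kg/m^2


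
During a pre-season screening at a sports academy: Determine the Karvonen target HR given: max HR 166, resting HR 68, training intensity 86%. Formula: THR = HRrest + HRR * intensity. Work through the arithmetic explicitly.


HRR = HRmax - HRrest = 166 - 68 = 98
THR = 68 + 98 * 0.86
= 152.28 bpm

152.28 bpm


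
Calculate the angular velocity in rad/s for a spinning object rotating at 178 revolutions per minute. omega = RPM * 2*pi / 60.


omega = RPM * 2*pi / 60
= 178 * 6.28318531 / 60
= 18.64 rad/s

18.64 rad/s


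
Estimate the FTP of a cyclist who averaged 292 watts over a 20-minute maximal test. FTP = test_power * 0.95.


FTP = 292 * 0.95 = 277.4 W

277.4 W


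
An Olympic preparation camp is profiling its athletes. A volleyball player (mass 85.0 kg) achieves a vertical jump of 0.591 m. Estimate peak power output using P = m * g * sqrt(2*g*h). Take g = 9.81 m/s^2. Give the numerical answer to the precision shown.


2 * g * h = 2 * 9.81 * 0.591 = 11.59542
sqrt(11.59542) = 3.405205 m/s
P = 85.0 * 9.81 * 3.405205 = 2839.43 W

2839.43 W


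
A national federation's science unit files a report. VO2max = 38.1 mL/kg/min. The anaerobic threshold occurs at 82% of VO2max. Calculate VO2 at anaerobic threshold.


AT fraction = 82 / 100 = 0.82
AT VO2 = 38.1 * 0.82
= 31.24 mL/kg/min

31.24 mL/kg/min


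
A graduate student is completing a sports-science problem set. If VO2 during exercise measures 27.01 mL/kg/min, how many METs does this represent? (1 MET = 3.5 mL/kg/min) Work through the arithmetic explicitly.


METs = VO2 / 3.5 = 27.01 / 3.5 = 7.72

7.72 METs


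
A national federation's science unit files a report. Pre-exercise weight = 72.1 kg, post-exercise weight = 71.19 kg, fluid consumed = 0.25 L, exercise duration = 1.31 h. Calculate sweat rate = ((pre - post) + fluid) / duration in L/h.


Weight loss = 72.1 - 71.19 = 0.91 kg (approx L)
Total sweat = 0.91 + 0.25 = 1.16 L
Sweat rate = 1.16 / 1.31 = 0.885 L/h

0.885 L/h


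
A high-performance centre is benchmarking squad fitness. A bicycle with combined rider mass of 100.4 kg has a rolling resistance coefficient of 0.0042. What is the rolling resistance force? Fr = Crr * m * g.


Fr = 0.0042 * 100.4 * 9.81
= 0.42168 * 9.81
= 4.137 N

4.137 N


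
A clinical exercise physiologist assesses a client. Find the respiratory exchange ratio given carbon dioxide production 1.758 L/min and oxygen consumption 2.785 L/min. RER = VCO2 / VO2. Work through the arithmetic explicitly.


VCO2 = 1.758 L/min
VO2 = 2.785 L/min
RER = 1.758 / 2.785 = 0.6312

0.6312


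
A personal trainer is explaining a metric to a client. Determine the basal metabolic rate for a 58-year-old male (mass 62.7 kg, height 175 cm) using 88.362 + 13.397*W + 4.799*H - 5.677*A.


BMR = 88.362 + 13.397*62.7 + 4.799*175 - 5.677*58
= 1438.91 kcal/day

1438.91 kcal/day


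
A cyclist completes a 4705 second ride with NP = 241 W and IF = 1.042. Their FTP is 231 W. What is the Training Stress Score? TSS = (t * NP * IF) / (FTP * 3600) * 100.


t * NP * IF = 4705 * 241 * 1.042 = 1181529.01
FTP * 3600 = 831600
TSS = (1181529.01 / 831600) * 100 = 142.08

142.08 TSS


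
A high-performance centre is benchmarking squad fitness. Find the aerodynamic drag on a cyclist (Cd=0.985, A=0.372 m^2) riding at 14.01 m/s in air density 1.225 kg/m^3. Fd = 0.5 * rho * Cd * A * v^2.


Fd = 0.5 * 1.225 * 0.985 * 0.372 * 14.01^2
= 0.5 * 1.225 * 0.985 * 0.372 * 196.2801
= 44.052 N

44.052 N


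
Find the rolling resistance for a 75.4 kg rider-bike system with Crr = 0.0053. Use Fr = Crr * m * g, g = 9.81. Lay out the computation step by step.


m * g = 75.4 * 9.81 = 739.674 N
Fr = 0.0053 * 739.674 = 3.92 N

3.92 N


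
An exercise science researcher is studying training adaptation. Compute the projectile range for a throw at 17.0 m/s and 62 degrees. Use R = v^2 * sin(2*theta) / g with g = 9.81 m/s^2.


Two times the angle = 124 degrees
sin(124) = 0.829038
R = 289.0 * 0.829038 / 9.81 = 24.423 m

24.423 m


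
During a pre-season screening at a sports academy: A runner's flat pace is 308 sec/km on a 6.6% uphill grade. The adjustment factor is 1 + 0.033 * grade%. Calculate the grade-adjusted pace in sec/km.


Factor = 1 + 0.033 * 6.6 = 1.2178
Adjusted pace = 308 * 1.2178
= 375.08 sec/km

375.08 s/km


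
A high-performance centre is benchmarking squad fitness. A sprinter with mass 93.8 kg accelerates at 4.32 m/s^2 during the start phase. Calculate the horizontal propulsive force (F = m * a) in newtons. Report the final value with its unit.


F = m * a
= 93.8 * 4.32
= 405.22 N

405.22 N


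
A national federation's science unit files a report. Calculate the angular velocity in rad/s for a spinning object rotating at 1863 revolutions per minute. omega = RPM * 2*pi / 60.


omega = RPM * 2*pi / 60
= 1863 * 6.28318531 / 60
= 195.093 rad/s

195.093 rad/s


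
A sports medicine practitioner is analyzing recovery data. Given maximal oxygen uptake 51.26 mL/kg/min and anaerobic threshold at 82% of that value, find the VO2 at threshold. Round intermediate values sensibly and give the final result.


Percentage as decimal = 0.82
VO2 at AT = 51.26 * 0.82 = 42.03 mL/kg/min

42.03 mL/kg/min


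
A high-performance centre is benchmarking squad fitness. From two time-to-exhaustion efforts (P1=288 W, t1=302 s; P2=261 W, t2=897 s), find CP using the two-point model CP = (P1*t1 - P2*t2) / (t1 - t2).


Work in trial 1 = 86976 J
Work in trial 2 = 234117 J
Delta work = -147141 J
Delta time = -595 s
CP = -147141 / -595 = 247.3 W

247.3 W


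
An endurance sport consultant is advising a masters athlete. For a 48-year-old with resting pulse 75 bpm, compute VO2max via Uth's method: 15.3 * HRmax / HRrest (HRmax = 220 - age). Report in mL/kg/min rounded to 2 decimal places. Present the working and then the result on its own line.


Step 1: HRmax = 220 - 48 = 172 bpm
Step 2: Ratio = 172 / 75 = 2.2933
Step 3: VO2max = 15.3 * 2.2933 = 35.09 mL/kg/min

35.09 mL/kg/min


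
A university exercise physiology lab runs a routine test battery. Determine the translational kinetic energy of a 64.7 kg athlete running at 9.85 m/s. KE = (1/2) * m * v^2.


KE = 0.5 * m * v^2
= 0.5 * 64.7 * 9.85^2
= 0.5 * 64.7 * 97.0225
= 3138.68 J

3138.68 J


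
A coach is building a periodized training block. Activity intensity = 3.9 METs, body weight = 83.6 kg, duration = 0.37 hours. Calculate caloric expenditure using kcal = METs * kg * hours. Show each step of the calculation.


kcal = 3.9 * 83.6 * 0.37
= 326.04 * 0.37
= 120.63 kcal

120.63 kcal


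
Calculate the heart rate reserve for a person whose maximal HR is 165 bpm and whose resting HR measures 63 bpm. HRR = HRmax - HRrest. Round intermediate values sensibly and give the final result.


HRmax = 165 bpm
HRrest = 63 bpm
HRR = 165 - 63 = 102 bpm

102 bpm


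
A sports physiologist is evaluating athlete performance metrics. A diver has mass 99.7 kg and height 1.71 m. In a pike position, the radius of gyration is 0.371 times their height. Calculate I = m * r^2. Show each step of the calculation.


r = 0.371 * 1.71 = 0.63441 m
I = m * r^2 = 99.7 * 0.402476 = 40.127 kg*m^2

40.127 kg*m^2


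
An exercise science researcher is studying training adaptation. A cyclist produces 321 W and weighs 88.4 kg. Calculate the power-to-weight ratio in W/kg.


P/W = power / mass
= 321 / 88.4
= 3.631 W/kg

3.631 W/kg


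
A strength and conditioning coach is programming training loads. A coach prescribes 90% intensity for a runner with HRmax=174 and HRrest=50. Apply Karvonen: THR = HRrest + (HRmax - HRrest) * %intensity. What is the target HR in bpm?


Heart rate reserve = 174 - 50 = 124
Intensity fraction = 90 / 100 = 0.9
THR = 50 + 124 * 0.9 = 161.6 bpm

161.6 bpm


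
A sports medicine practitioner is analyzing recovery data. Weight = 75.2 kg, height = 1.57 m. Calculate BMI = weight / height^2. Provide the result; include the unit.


height^2 = 1.57^2 = 2.4649
BMI = 75.2 / 2.4649 = 30.51 kg/m^2

30.51 kg/m^2


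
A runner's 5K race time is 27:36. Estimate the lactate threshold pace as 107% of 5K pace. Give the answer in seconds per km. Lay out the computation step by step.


Total race time = 27*60 + 36 = 1656 seconds
5K pace = 1656 / 5 = 331.2 sec/km
LT pace = 331.2 * 1.07 = 354.38 sec/km

354.38 s/km


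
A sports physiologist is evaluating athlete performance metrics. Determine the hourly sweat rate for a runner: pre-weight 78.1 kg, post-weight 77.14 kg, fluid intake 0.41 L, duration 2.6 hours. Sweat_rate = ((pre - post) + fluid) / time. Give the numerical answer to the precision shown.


Mass lost = 78.1 - 77.14 = 0.96 kg
Add fluid consumed: 0.96 + 0.41 = 1.37 L total sweat
Sweat rate = 1.37 / 2.6 = 0.527 L/h

0.527 L/h


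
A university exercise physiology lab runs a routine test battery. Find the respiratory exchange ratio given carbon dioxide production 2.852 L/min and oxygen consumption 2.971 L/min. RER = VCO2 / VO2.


VCO2 = 2.852 L/min
VO2 = 2.971 L/min
RER = 2.852 / 2.971 = 0.9599

0.9599


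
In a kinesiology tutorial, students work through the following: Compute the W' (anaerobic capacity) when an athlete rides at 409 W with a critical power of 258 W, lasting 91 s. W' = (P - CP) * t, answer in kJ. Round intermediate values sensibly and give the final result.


Above-CP power = 151 W
Duration = 91 s
W' = 151 * 91 = 13741 J
Convert: 13741 / 1000 = 13.741 kJ

13.741 kJ


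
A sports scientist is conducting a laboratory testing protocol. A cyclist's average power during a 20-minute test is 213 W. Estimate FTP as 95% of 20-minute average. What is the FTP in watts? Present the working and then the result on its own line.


FTP = 20-min power * 0.95
= 213 * 0.95
= 202.35 W

202.35 W


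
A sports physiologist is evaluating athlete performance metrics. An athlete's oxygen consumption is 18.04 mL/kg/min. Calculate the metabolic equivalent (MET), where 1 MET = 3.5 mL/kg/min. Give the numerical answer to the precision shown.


MET = VO2 / 3.5
= 18.04 / 3.5
= 5.15 METs

5.15 METs


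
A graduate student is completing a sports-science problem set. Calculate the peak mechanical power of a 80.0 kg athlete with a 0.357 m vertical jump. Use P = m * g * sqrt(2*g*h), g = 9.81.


First, sqrt(2gh) = sqrt(2 * 9.81 * 0.357)
= sqrt(7.00434) = 2.646571 m/s
Power = 80.0 * 9.81 * 2.646571 = 2077.03 W

2077.03 W


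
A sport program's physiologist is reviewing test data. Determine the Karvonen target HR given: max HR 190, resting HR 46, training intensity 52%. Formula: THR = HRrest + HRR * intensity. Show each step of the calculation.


HRR = HRmax - HRrest = 190 - 46 = 144
THR = 46 + 144 * 0.52
= 120.88 bpm

120.88 bpm


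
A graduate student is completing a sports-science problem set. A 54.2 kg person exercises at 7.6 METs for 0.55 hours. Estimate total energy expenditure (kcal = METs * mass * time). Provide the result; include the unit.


Energy = METs * mass(kg) * time(h)
= 7.6 * 54.2 * 0.55
= 226.56 kcal

226.56 kcal


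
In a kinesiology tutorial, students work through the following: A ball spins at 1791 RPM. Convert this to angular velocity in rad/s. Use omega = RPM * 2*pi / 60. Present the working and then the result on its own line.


omega = 1791 * 2 * pi / 60
= 1791 * 6.28318531 / 60
= 11253.185 / 60
= 187.553 rad/s

187.553 rad/s


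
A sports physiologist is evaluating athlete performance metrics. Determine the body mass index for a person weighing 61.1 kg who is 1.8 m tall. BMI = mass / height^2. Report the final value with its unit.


BMI = mass / height^2
= 61.1 / 1.8^2
= 61.1 / 3.24
= 18.86 kg/m^2

18.86 kg/m^2


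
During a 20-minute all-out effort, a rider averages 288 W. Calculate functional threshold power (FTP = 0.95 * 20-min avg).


FTP = 0.95 * 288
= 273.6 W

273.6 W


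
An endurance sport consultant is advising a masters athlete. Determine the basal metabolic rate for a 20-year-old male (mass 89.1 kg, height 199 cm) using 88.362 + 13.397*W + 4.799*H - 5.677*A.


BMR = 88.362 + 13.397*89.1 + 4.799*199 - 5.677*20
= 2123.5 kcal/day

2123.5 kcal/day


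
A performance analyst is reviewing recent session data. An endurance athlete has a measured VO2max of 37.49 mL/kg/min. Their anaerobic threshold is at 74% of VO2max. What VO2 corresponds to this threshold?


Anaerobic threshold VO2 = VO2max * 74%
= 37.49 * 0.74
= 27.74 mL/kg/min

27.74 mL/kg/min


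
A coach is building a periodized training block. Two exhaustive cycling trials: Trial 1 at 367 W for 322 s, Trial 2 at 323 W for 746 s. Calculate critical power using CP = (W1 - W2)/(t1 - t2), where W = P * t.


W1 = 367 * 322 = 118174 J
W2 = 323 * 746 = 240958 J
CP = (118174 - 240958) / (322 - 746)
= -122784 / -424
= 289.58 W

289.58 W


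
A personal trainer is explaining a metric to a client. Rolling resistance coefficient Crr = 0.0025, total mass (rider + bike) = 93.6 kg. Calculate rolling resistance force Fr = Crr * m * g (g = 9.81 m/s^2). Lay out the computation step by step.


Fr = Crr * m * g
= 0.0025 * 93.6 * 9.81
= 2.296 N

2.296 N


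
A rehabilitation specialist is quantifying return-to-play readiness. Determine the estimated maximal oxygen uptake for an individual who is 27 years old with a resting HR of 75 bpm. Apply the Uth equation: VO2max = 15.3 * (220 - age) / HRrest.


HRmax = 220 - 27 = 193
VO2max = 15.3 * (193 / 75)
= 15.3 * 2.5733
= 39.37 mL/kg/min

39.37 mL/kg/min


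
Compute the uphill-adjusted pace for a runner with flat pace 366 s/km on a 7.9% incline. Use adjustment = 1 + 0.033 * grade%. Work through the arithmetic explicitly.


Adjustment factor = 1 + 0.033 * 7.9 = 1.2607
Grade-adjusted pace = 366 * 1.2607 = 461.42 s/km

461.42 s/km


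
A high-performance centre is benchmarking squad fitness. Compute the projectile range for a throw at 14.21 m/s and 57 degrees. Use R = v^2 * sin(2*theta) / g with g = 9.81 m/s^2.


Two times the angle = 114 degrees
sin(114) = 0.913545
R = 201.9241 * 0.913545 / 9.81 = 18.804 m

18.804 m


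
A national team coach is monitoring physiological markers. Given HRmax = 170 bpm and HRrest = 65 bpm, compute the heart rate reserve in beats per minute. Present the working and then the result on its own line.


Heart rate reserve = maximum HR minus resting HR
HRR = 170 - 65 = 105 bpm

105 bpm


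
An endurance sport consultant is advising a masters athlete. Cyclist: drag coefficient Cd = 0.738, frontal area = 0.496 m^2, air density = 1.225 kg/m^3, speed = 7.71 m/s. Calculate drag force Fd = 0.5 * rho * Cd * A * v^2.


v^2 = 7.71^2 = 59.4441
Fd = 0.5 * 1.225 * 0.738 * 0.496 * 59.4441
= 13.328 N

13.328 N


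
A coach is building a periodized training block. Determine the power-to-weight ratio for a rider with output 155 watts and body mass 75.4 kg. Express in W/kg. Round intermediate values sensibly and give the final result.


P/W = 155 / 75.4 = 2.056 W/kg

2.056 W/kg


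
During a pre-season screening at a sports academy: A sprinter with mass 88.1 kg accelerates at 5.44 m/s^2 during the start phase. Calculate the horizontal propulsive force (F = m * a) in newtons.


F = m * a
= 88.1 * 5.44
= 479.26 N

479.26 N


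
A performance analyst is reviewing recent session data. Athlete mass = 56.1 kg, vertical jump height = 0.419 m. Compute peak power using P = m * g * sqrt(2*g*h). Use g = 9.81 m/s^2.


sqrt(2 * 9.81 * 0.419) = sqrt(8.22078) = 2.86719 m/s
P = 56.1 * 9.81 * 2.86719
= 1577.93 W

1577.93 W


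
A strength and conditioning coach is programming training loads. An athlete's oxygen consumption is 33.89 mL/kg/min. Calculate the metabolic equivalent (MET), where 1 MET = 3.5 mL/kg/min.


MET = VO2 / 3.5
= 33.89 / 3.5
= 9.68 METs

9.68 METs


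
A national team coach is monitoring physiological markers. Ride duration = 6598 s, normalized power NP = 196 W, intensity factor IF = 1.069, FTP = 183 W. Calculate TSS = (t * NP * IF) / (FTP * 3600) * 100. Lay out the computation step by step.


Numerator = 6598 * 196 * 1.069 = 1382439.352
Denominator = 183 * 3600 = 658800
TSS = 1382439.352 / 658800 * 100
= 209.84

209.84 TSS


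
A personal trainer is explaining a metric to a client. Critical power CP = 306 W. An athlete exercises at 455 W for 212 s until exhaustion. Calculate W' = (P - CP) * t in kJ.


P - CP = 455 - 306 = 149 W
W' = 149 * 212 = 31588 J
= 31588 / 1000 = 31.588 kJ

31.588 kJ


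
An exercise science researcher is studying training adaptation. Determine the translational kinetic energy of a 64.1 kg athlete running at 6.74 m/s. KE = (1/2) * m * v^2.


KE = 0.5 * m * v^2
= 0.5 * 64.1 * 6.74^2
= 0.5 * 64.1 * 45.4276
= 1455.95 J

1455.95 J


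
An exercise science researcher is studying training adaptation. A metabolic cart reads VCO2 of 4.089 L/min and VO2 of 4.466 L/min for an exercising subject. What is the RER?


RER = VCO2 / VO2 = 4.089 / 4.466 = 0.9156

0.9156


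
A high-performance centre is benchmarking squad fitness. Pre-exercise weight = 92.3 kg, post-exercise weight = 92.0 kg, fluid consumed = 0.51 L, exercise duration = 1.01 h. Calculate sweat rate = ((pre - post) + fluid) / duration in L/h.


Weight loss = 92.3 - 92.0 = 0.3 kg (approx L)
Total sweat = 0.3 + 0.51 = 0.81 L
Sweat rate = 0.81 / 1.01 = 0.802 L/h

0.802 L/h


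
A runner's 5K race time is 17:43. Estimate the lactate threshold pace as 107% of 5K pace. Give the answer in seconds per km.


Total race time = 17*60 + 43 = 1063 seconds
5K pace = 1063 / 5 = 212.6 sec/km
LT pace = 212.6 * 1.07 = 227.48 sec/km

227.48 s/km


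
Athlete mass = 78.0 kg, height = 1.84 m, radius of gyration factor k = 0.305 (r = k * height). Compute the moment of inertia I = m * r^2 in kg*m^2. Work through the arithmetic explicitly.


r = k * height = 0.305 * 1.84 = 0.5612 m
r^2 = 0.5612^2 = 0.314945
I = 78.0 * 0.314945 = 24.566 kg*m^2

24.566 kg*m^2


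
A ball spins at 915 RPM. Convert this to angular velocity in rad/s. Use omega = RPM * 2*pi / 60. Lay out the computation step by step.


omega = 915 * 2 * pi / 60
= 915 * 6.28318531 / 60
= 5749.115 / 60
= 95.819 rad/s

95.819 rad/s


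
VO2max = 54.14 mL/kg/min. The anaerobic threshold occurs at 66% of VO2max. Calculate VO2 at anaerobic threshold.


AT fraction = 66 / 100 = 0.66
AT VO2 = 54.14 * 0.66
= 35.73 mL/kg/min

35.73 mL/kg/min


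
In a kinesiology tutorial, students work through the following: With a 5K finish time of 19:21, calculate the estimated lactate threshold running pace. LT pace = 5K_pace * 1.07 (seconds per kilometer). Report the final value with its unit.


Race duration = 1161 s for 5 km
Average pace = 1161 / 5 = 232.2 s/km
LT pace = 232.2 * 1.07
= 248.45 s/km

248.45 s/km


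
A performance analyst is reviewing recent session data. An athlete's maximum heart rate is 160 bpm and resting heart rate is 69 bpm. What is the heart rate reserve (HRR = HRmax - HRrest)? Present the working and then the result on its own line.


HRR = HRmax - HRrest
= 160 - 69
= 91 bpm

91 bpm


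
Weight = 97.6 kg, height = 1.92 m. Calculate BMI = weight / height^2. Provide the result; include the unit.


height^2 = 1.92^2 = 3.6864
BMI = 97.6 / 3.6864 = 26.48 kg/m^2

26.48 kg/m^2


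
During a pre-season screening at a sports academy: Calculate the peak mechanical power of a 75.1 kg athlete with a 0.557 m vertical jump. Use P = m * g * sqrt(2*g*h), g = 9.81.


First, sqrt(2gh) = sqrt(2 * 9.81 * 0.557)
= sqrt(10.92834) = 3.305804 m/s
Power = 75.1 * 9.81 * 3.305804 = 2435.49 W

2435.49 W


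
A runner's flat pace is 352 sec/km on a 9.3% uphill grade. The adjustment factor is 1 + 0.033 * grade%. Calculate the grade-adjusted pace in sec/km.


Factor = 1 + 0.033 * 9.3 = 1.3069
Adjusted pace = 352 * 1.3069
= 460.03 sec/km

460.03 s/km


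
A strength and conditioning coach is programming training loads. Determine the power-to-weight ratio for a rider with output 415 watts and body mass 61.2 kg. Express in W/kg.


P/W = 415 / 61.2 = 6.781 W/kg

6.781 W/kg


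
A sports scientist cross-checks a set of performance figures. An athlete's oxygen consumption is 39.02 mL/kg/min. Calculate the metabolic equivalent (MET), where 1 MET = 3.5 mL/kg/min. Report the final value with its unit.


MET = VO2 / 3.5
= 39.02 / 3.5
= 11.15 METs

11.15 METs


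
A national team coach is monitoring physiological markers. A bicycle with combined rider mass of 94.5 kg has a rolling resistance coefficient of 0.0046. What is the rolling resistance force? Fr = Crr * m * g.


Fr = 0.0046 * 94.5 * 9.81
= 0.4347 * 9.81
= 4.264 N

4.264 N


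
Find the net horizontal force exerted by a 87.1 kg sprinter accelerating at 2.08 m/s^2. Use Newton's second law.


Newton's second law: F = m * a
F = 87.1 * 2.08 = 181.17 N

181.17 N


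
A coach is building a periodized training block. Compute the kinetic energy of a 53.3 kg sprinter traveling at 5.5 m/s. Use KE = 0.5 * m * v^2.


Velocity squared = 30.25
KE = 0.5 * 53.3 * 30.25 = 806.16 J

806.16 J
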